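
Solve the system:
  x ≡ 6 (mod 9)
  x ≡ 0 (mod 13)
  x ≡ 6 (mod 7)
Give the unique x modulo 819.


Moduli 9, 13, 7 are pairwise coprime; by CRT there is a unique solution modulo M = 9 · 13 · 7 = 819.
Solve pairwise, accumulating the modulus:
  Start with x ≡ 6 (mod 9).
  Combine with x ≡ 0 (mod 13): since gcd(9, 13) = 1, we get a unique residue mod 117.
    Write x = 6 + 9·t and substitute into x ≡ 0 (mod 13): 9·t ≡ 0 − 6 = -6 (mod 13).
    Reduce coefficients mod 13: 9·t ≡ 7 (mod 13).
    The inverse of 9 mod 13 is 3 (since 9·3 = 27 = 2·13 + 1), so t ≡ 3·7 = 21 ≡ 8 (mod 13).
    Then x = 6 + 9·8 = 78, valid modulo lcm(9, 13) = 117: x ≡ 78 (mod 117).
  Combine with x ≡ 6 (mod 7): since gcd(117, 7) = 1, we get a unique residue mod 819.
    Write x = 78 + 117·t and substitute into x ≡ 6 (mod 7): 117·t ≡ 6 − 78 = -72 (mod 7).
    Reduce coefficients mod 7: 5·t ≡ 5 (mod 7).
    The inverse of 5 mod 7 is 3 (since 5·3 = 15 = 2·7 + 1), so t ≡ 3·5 = 15 ≡ 1 (mod 7).
    Then x = 78 + 117·1 = 195, valid modulo lcm(117, 7) = 819: x ≡ 195 (mod 819).
Verify: 195 mod 9 = 6 ✓, 195 mod 13 = 0 ✓, 195 mod 7 = 6 ✓.

x ≡ 195 (mod 819).


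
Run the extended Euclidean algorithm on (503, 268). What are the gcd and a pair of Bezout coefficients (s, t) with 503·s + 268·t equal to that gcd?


Euclidean algorithm on (503, 268) — divide until remainder is 0:
  503 = 1 · 268 + 235
  268 = 1 · 235 + 33
  235 = 7 · 33 + 4
  33 = 8 · 4 + 1
  4 = 4 · 1 + 0
gcd(503, 268) = 1.
Track Bezout coefficients alongside the remainders: start with r₀ = 503 = a·1 + b·0 (s = 1, t = 0) and r₁ = 268 = a·0 + b·1 (s = 0, t = 1); each new remainder r_{k+1} = r_{k-1} − q_k·r_k inherits s_{k+1} = s_{k-1} − q_k·s_k, t_{k+1} = t_{k-1} − q_k·t_k, so r_k = a·s_k + b·t_k at every step:
  q = 1: r = 235, s = 1 − 1·0 = 1, t = 0 − 1·1 = -1  (check: 503·1 + 268·(-1) = 235)
  q = 1: r = 33, s = 0 − 1·1 = -1, t = 1 − 1·(-1) = 2  (check: 503·(-1) + 268·2 = 33)
  q = 7: r = 4, s = 1 − 7·(-1) = 8, t = -1 − 7·2 = -15  (check: 503·8 + 268·(-15) = 4)
  q = 8: r = 1, s = -1 − 8·8 = -65, t = 2 − 8·(-15) = 122  (check: 503·(-65) + 268·122 = 1)
The row with r = 1 (the gcd) gives the Bezout coefficients s = -65, t = 122.
Result: 503 · (-65) + 268 · (122) = 1.

gcd(503, 268) = 1; s = -65, t = 122 (check: 503·(-65) + 268·122 = 1).


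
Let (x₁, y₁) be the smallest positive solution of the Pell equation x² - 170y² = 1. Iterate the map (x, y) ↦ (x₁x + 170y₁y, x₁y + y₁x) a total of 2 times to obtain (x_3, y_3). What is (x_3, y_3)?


Step 1: Find the fundamental solution (x₁, y₁) of x² - 170y² = 1.
  Expand √170 as a continued fraction. a₀ = ⌊√170⌋ = 13; iterate m_{k+1} = d_k·a_k − m_k, d_{k+1} = (170 − m_{k+1}²)/d_k, a_{k+1} = ⌊(a₀ + m_{k+1})/d_{k+1}⌋ (starting m₀ = 0, d₀ = 1), with convergents p_k = a_k·p_{k-1} + p_{k-2}, q_k = a_k·q_{k-1} + q_{k-2} (p₋₁ = 1, q₋₁ = 0):
  k = 0: a₀ = 13; p₀/q₀ = 13/1; p₀² − 170·q₀² = 169 − 170 = -1.
  k = 1: m = 13, d = 1, a = ⌊(13 + 13)/1⌋ = 26; p/q = (26·13 + 1)/(26·1 + 0) = 339/26; p² − 170·q² = 114921 − 114920 = 1.
  The first convergent with p² − 170·q² = 1 gives the fundamental solution (x₁, y₁) = (339, 26).
Step 2: Apply the recurrence (x_{n+1}, y_{n+1}) = (x₁x_n + 170y₁y_n, x₁y_n + y₁x_n) repeatedly.
  From (x_1, y_1) = (339, 26): x_2 = 339·339 + 170·26·26 = 229841; y_2 = 339·26 + 26·339 = 17628.
  From (x_2, y_2) = (229841, 17628): x_3 = 339·229841 + 170·26·17628 = 155831859; y_3 = 339·17628 + 26·229841 = 11951758.
Step 3: Verify x_3² - 170·y_3² = 24283568279395881 - 24283568279395880 = 1 (should be 1). ✓

(x_1, y_1) = (339, 26); (x_3, y_3) = (155831859, 11951758).


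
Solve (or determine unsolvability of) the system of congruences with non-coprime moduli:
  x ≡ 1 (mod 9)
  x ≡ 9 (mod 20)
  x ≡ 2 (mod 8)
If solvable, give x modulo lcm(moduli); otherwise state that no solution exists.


Moduli 9, 20, 8 are not pairwise coprime, so CRT works modulo lcm(m_i) when all pairwise compatibility conditions hold.
Pairwise compatibility: gcd(m_i, m_j) must divide a_i - a_j for every pair.
Merge one congruence at a time:
  Start: x ≡ 1 (mod 9).
  Combine with x ≡ 9 (mod 20): gcd(9, 20) = 1; 9 - 1 = 8, which IS divisible by 1, so compatible.
    Write x = 1 + 9·t and substitute into x ≡ 9 (mod 20): 9·t ≡ 9 − 1 = 8 (mod 20).
    The inverse of 9 mod 20 is 9 (since 9·9 = 81 = 4·20 + 1), so t ≡ 9·8 = 72 ≡ 12 (mod 20).
    Then x = 1 + 9·12 = 109, valid modulo lcm(9, 20) = 180: x ≡ 109 (mod 180).
  Combine with x ≡ 2 (mod 8): gcd(180, 8) = 4, and 2 - 109 = -107 is NOT divisible by 4.
    ⇒ system is inconsistent (no integer solution).

No solution (the system is inconsistent).


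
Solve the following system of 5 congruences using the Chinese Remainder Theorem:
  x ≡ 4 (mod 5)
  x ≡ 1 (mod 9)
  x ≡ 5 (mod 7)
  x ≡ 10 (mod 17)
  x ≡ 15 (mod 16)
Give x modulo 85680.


Product of moduli M = 5 · 9 · 7 · 17 · 16 = 85680.
Merge one congruence at a time:
  Start: x ≡ 4 (mod 5).
  Combine with x ≡ 1 (mod 9); new modulus lcm = 45.
    Write x = 4 + 5·t and substitute into x ≡ 1 (mod 9): 5·t ≡ 1 − 4 = -3 (mod 9).
    Reduce coefficients mod 9: 5·t ≡ 6 (mod 9).
    The inverse of 5 mod 9 is 2 (since 5·2 = 10 = 1·9 + 1), so t ≡ 2·6 = 12 ≡ 3 (mod 9).
    Then x = 4 + 5·3 = 19, valid modulo lcm(5, 9) = 45: x ≡ 19 (mod 45).
  Combine with x ≡ 5 (mod 7); new modulus lcm = 315.
    Write x = 19 + 45·t and substitute into x ≡ 5 (mod 7): 45·t ≡ 5 − 19 = -14 (mod 7).
    Reduce coefficients mod 7: 3·t ≡ 0 (mod 7).
    The inverse of 3 mod 7 is 5 (since 3·5 = 15 = 2·7 + 1), so t ≡ 5·0 = 0 ≡ 0 (mod 7).
    Then x = 19 + 45·0 = 19, valid modulo lcm(45, 7) = 315: x ≡ 19 (mod 315).
  Combine with x ≡ 10 (mod 17); new modulus lcm = 5355.
    Write x = 19 + 315·t and substitute into x ≡ 10 (mod 17): 315·t ≡ 10 − 19 = -9 (mod 17).
    Reduce coefficients mod 17: 9·t ≡ 8 (mod 17).
    The inverse of 9 mod 17 is 2 (since 9·2 = 18 = 1·17 + 1), so t ≡ 2·8 = 16 ≡ 16 (mod 17).
    Then x = 19 + 315·16 = 5059, valid modulo lcm(315, 17) = 5355: x ≡ 5059 (mod 5355).
  Combine with x ≡ 15 (mod 16); new modulus lcm = 85680.
    Write x = 5059 + 5355·t and substitute into x ≡ 15 (mod 16): 5355·t ≡ 15 − 5059 = -5044 (mod 16).
    Reduce coefficients mod 16: 11·t ≡ 12 (mod 16).
    The inverse of 11 mod 16 is 3 (since 11·3 = 33 = 2·16 + 1), so t ≡ 3·12 = 36 ≡ 4 (mod 16).
    Then x = 5059 + 5355·4 = 26479, valid modulo lcm(5355, 16) = 85680: x ≡ 26479 (mod 85680).
Verify against each original: 26479 mod 5 = 4, 26479 mod 9 = 1, 26479 mod 7 = 5, 26479 mod 17 = 10, 26479 mod 16 = 15.

x ≡ 26479 (mod 85680).


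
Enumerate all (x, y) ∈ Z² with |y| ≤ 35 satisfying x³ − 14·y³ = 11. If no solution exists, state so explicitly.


The equation is x³ - 14y³ = 11. For fixed y, x³ = 14·y³ + 11, so a solution requires the RHS to be a perfect cube.
Strategy: iterate y from -35 to 35, compute RHS = 14·y³ + 11, and check whether it is a (positive or negative) perfect cube.
Check small values of y:
  y = 0: RHS = 11 is not a perfect cube.
  y = 1: RHS = 25 is not a perfect cube.
  y = -1: RHS = -3 is not a perfect cube.
  y = 2: RHS = 123 is not a perfect cube.
  y = -2: RHS = -101 is not a perfect cube.
  y = 3: RHS = 389 is not a perfect cube.
  y = -3: RHS = -367 is not a perfect cube.
Continuing the search up to |y| = 35 finds no solutions either.
No (x, y) in the scanned range satisfies the equation.

No integer solutions with |y| ≤ 35.


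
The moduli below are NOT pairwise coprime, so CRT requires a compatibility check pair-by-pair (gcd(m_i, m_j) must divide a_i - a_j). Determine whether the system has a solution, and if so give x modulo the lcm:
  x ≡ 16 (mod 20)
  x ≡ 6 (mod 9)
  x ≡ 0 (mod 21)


Moduli 20, 9, 21 are not pairwise coprime, so CRT works modulo lcm(m_i) when all pairwise compatibility conditions hold.
Pairwise compatibility: gcd(m_i, m_j) must divide a_i - a_j for every pair.
Merge one congruence at a time:
  Start: x ≡ 16 (mod 20).
  Combine with x ≡ 6 (mod 9): gcd(20, 9) = 1; 6 - 16 = -10, which IS divisible by 1, so compatible.
    Write x = 16 + 20·t and substitute into x ≡ 6 (mod 9): 20·t ≡ 6 − 16 = -10 (mod 9).
    Reduce coefficients mod 9: 2·t ≡ 8 (mod 9).
    The inverse of 2 mod 9 is 5 (since 2·5 = 10 = 1·9 + 1), so t ≡ 5·8 = 40 ≡ 4 (mod 9).
    Then x = 16 + 20·4 = 96, valid modulo lcm(20, 9) = 180: x ≡ 96 (mod 180).
  Combine with x ≡ 0 (mod 21): gcd(180, 21) = 3; 0 - 96 = -96, which IS divisible by 3, so compatible.
    Write x = 96 + 180·t and substitute into x ≡ 0 (mod 21): 180·t ≡ 0 − 96 = -96 (mod 21).
    Divide the congruence (and modulus) by g = 3: 60·t ≡ -32 (mod 7).
    Reduce coefficients mod 7: 4·t ≡ 3 (mod 7).
    The inverse of 4 mod 7 is 2 (since 4·2 = 8 = 1·7 + 1), so t ≡ 2·3 = 6 ≡ 6 (mod 7).
    Then x = 96 + 180·6 = 1176, valid modulo lcm(180, 21) = 1260: x ≡ 1176 (mod 1260).
Verify: 1176 mod 20 = 16, 1176 mod 9 = 6, 1176 mod 21 = 0.

x ≡ 1176 (mod 1260).


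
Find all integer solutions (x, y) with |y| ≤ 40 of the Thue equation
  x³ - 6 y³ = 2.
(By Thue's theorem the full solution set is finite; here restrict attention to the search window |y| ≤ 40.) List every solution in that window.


The equation is x³ - 6y³ = 2. For fixed y, x³ = 6·y³ + 2, so a solution requires the RHS to be a perfect cube.
Strategy: iterate y from -40 to 40, compute RHS = 6·y³ + 2, and check whether it is a (positive or negative) perfect cube.
Check small values of y:
  y = 0: RHS = 2 is not a perfect cube.
  y = 1: RHS = 8 = (2)³ ⇒ x = 2 works.
  y = -1: RHS = -4 is not a perfect cube.
  y = 2: RHS = 50 is not a perfect cube.
  y = -2: RHS = -46 is not a perfect cube.
  y = 3: RHS = 164 is not a perfect cube.
  y = -3: RHS = -160 is not a perfect cube.
Continuing the search up to |y| = 40 finds no further solutions beyond those listed.
Collected solutions: (2, 1).

Solutions (with |y| ≤ 40): (2, 1).


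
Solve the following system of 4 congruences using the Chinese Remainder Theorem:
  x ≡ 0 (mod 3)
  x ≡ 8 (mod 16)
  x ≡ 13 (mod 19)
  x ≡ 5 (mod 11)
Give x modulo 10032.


Product of moduli M = 3 · 16 · 19 · 11 = 10032.
Merge one congruence at a time:
  Start: x ≡ 0 (mod 3).
  Combine with x ≡ 8 (mod 16); new modulus lcm = 48.
    Write x = 0 + 3·t and substitute into x ≡ 8 (mod 16): 3·t ≡ 8 − 0 = 8 (mod 16).
    The inverse of 3 mod 16 is 11 (since 3·11 = 33 = 2·16 + 1), so t ≡ 11·8 = 88 ≡ 8 (mod 16).
    Then x = 0 + 3·8 = 24, valid modulo lcm(3, 16) = 48: x ≡ 24 (mod 48).
  Combine with x ≡ 13 (mod 19); new modulus lcm = 912.
    Write x = 24 + 48·t and substitute into x ≡ 13 (mod 19): 48·t ≡ 13 − 24 = -11 (mod 19).
    Reduce coefficients mod 19: 10·t ≡ 8 (mod 19).
    The inverse of 10 mod 19 is 2 (since 10·2 = 20 = 1·19 + 1), so t ≡ 2·8 = 16 ≡ 16 (mod 19).
    Then x = 24 + 48·16 = 792, valid modulo lcm(48, 19) = 912: x ≡ 792 (mod 912).
  Combine with x ≡ 5 (mod 11); new modulus lcm = 10032.
    Write x = 792 + 912·t and substitute into x ≡ 5 (mod 11): 912·t ≡ 5 − 792 = -787 (mod 11).
    Reduce coefficients mod 11: 10·t ≡ 5 (mod 11).
    The inverse of 10 mod 11 is 10 (since 10·10 = 100 = 9·11 + 1), so t ≡ 10·5 = 50 ≡ 6 (mod 11).
    Then x = 792 + 912·6 = 6264, valid modulo lcm(912, 11) = 10032: x ≡ 6264 (mod 10032).
Verify against each original: 6264 mod 3 = 0, 6264 mod 16 = 8, 6264 mod 19 = 13, 6264 mod 11 = 5.

x ≡ 6264 (mod 10032).


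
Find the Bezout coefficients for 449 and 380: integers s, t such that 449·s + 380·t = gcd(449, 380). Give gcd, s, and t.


Euclidean algorithm on (449, 380) — divide until remainder is 0:
  449 = 1 · 380 + 69
  380 = 5 · 69 + 35
  69 = 1 · 35 + 34
  35 = 1 · 34 + 1
  34 = 34 · 1 + 0
gcd(449, 380) = 1.
Track Bezout coefficients alongside the remainders: start with r₀ = 449 = a·1 + b·0 (s = 1, t = 0) and r₁ = 380 = a·0 + b·1 (s = 0, t = 1); each new remainder r_{k+1} = r_{k-1} − q_k·r_k inherits s_{k+1} = s_{k-1} − q_k·s_k, t_{k+1} = t_{k-1} − q_k·t_k, so r_k = a·s_k + b·t_k at every step:
  q = 1: r = 69, s = 1 − 1·0 = 1, t = 0 − 1·1 = -1  (check: 449·1 + 380·(-1) = 69)
  q = 5: r = 35, s = 0 − 5·1 = -5, t = 1 − 5·(-1) = 6  (check: 449·(-5) + 380·6 = 35)
  q = 1: r = 34, s = 1 − 1·(-5) = 6, t = -1 − 1·6 = -7  (check: 449·6 + 380·(-7) = 34)
  q = 1: r = 1, s = -5 − 1·6 = -11, t = 6 − 1·(-7) = 13  (check: 449·(-11) + 380·13 = 1)
The row with r = 1 (the gcd) gives the Bezout coefficients s = -11, t = 13.
Result: 449 · (-11) + 380 · (13) = 1.

gcd(449, 380) = 1; s = -11, t = 13 (check: 449·(-11) + 380·13 = 1).


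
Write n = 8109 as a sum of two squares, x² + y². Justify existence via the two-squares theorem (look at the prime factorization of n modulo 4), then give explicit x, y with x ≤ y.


Step 1: Factor n = 8109 = 3^2 · 17 · 53.
Step 2: Check the mod-4 condition on each prime factor: 3 ≡ 3 (mod 4), exponent 2 (must be even); 17 ≡ 1 (mod 4), exponent 1; 53 ≡ 1 (mod 4), exponent 1.
All primes ≡ 3 (mod 4) appear to even exponent (or don't appear), so by the two-squares theorem n IS expressible as a sum of two squares.
Step 3: Build a representation. Group n = k² · m with k = 3 and m = 17 · 53 = 901 (a product of primes ≡ 1 (mod 4)); a representation of m scales to one of n via (k·x)² + (k·y)² = k²(x² + y²). Each prime p ≡ 1 (mod 4) is itself a sum of two squares; find a² by testing p − a² for a perfect square:
  17: 17 − 1² = 16 = 4² ⇒ 17 = 1² + 4².
  53: 53 − 1² = 52, 53 − 2² = 49 = 7² ⇒ 53 = 2² + 7².
  Combine using the Brahmagupta–Fibonacci identity (a² + b²)(c² + d²) = (ac − bd)² + (ad + bc)² = (ac + bd)² + (ad − bc)²:
  17 · 53 = 901: from (1² + 4²)(2² + 7²), take (1·2 − 4·7, 1·7 + 4·2) = (2 − 28, 7 + 8) = (-26, 15); dropping signs (only squares matter) gives (26, 15); check 26² + 15² = 676 + 225 = 901 ✓.
  Scale by k = 3: (3·26, 3·15) = (78, 45).
Step 4: Order so x ≤ y and verify: 45² + 78² = 2025 + 6084 = 8109 = n. ✓

n = 8109 = 45² + 78² (one valid representation with x ≤ y).


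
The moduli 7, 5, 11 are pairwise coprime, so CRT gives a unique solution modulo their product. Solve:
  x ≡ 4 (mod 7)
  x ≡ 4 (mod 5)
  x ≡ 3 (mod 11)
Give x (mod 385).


Moduli 7, 5, 11 are pairwise coprime; by CRT there is a unique solution modulo M = 7 · 5 · 11 = 385.
Solve pairwise, accumulating the modulus:
  Start with x ≡ 4 (mod 7).
  Combine with x ≡ 4 (mod 5): since gcd(7, 5) = 1, we get a unique residue mod 35.
    Write x = 4 + 7·t and substitute into x ≡ 4 (mod 5): 7·t ≡ 4 − 4 = 0 (mod 5).
    Reduce coefficients mod 5: 2·t ≡ 0 (mod 5).
    The inverse of 2 mod 5 is 3 (since 2·3 = 6 = 1·5 + 1), so t ≡ 3·0 = 0 ≡ 0 (mod 5).
    Then x = 4 + 7·0 = 4, valid modulo lcm(7, 5) = 35: x ≡ 4 (mod 35).
  Combine with x ≡ 3 (mod 11): since gcd(35, 11) = 1, we get a unique residue mod 385.
    Write x = 4 + 35·t and substitute into x ≡ 3 (mod 11): 35·t ≡ 3 − 4 = -1 (mod 11).
    Reduce coefficients mod 11: 2·t ≡ 10 (mod 11).
    The inverse of 2 mod 11 is 6 (since 2·6 = 12 = 1·11 + 1), so t ≡ 6·10 = 60 ≡ 5 (mod 11).
    Then x = 4 + 35·5 = 179, valid modulo lcm(35, 11) = 385: x ≡ 179 (mod 385).
Verify: 179 mod 7 = 4 ✓, 179 mod 5 = 4 ✓, 179 mod 11 = 3 ✓.

x ≡ 179 (mod 385).


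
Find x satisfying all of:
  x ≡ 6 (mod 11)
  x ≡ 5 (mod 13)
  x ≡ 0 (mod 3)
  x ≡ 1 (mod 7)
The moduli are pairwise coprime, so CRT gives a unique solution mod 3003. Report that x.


Product of moduli M = 11 · 13 · 3 · 7 = 3003.
Merge one congruence at a time:
  Start: x ≡ 6 (mod 11).
  Combine with x ≡ 5 (mod 13); new modulus lcm = 143.
    Write x = 6 + 11·t and substitute into x ≡ 5 (mod 13): 11·t ≡ 5 − 6 = -1 (mod 13).
    Reduce coefficients mod 13: 11·t ≡ 12 (mod 13).
    The inverse of 11 mod 13 is 6 (since 11·6 = 66 = 5·13 + 1), so t ≡ 6·12 = 72 ≡ 7 (mod 13).
    Then x = 6 + 11·7 = 83, valid modulo lcm(11, 13) = 143: x ≡ 83 (mod 143).
  Combine with x ≡ 0 (mod 3); new modulus lcm = 429.
    Write x = 83 + 143·t and substitute into x ≡ 0 (mod 3): 143·t ≡ 0 − 83 = -83 (mod 3).
    Reduce coefficients mod 3: 2·t ≡ 1 (mod 3).
    The inverse of 2 mod 3 is 2 (since 2·2 = 4 = 1·3 + 1), so t ≡ 2·1 = 2 ≡ 2 (mod 3).
    Then x = 83 + 143·2 = 369, valid modulo lcm(143, 3) = 429: x ≡ 369 (mod 429).
  Combine with x ≡ 1 (mod 7); new modulus lcm = 3003.
    Write x = 369 + 429·t and substitute into x ≡ 1 (mod 7): 429·t ≡ 1 − 369 = -368 (mod 7).
    Reduce coefficients mod 7: 2·t ≡ 3 (mod 7).
    The inverse of 2 mod 7 is 4 (since 2·4 = 8 = 1·7 + 1), so t ≡ 4·3 = 12 ≡ 5 (mod 7).
    Then x = 369 + 429·5 = 2514, valid modulo lcm(429, 7) = 3003: x ≡ 2514 (mod 3003).
Verify against each original: 2514 mod 11 = 6, 2514 mod 13 = 5, 2514 mod 3 = 0, 2514 mod 7 = 1.

x ≡ 2514 (mod 3003).


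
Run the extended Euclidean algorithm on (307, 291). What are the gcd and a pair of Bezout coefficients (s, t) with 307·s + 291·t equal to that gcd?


Euclidean algorithm on (307, 291) — divide until remainder is 0:
  307 = 1 · 291 + 16
  291 = 18 · 16 + 3
  16 = 5 · 3 + 1
  3 = 3 · 1 + 0
gcd(307, 291) = 1.
Track Bezout coefficients alongside the remainders: start with r₀ = 307 = a·1 + b·0 (s = 1, t = 0) and r₁ = 291 = a·0 + b·1 (s = 0, t = 1); each new remainder r_{k+1} = r_{k-1} − q_k·r_k inherits s_{k+1} = s_{k-1} − q_k·s_k, t_{k+1} = t_{k-1} − q_k·t_k, so r_k = a·s_k + b·t_k at every step:
  q = 1: r = 16, s = 1 − 1·0 = 1, t = 0 − 1·1 = -1  (check: 307·1 + 291·(-1) = 16)
  q = 18: r = 3, s = 0 − 18·1 = -18, t = 1 − 18·(-1) = 19  (check: 307·(-18) + 291·19 = 3)
  q = 5: r = 1, s = 1 − 5·(-18) = 91, t = -1 − 5·19 = -96  (check: 307·91 + 291·(-96) = 1)
The row with r = 1 (the gcd) gives the Bezout coefficients s = 91, t = -96.
Result: 307 · (91) + 291 · (-96) = 1.

gcd(307, 291) = 1; s = 91, t = -96 (check: 307·91 + 291·(-96) = 1).


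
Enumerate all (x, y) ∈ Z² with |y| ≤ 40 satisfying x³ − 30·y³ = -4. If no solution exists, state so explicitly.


The equation is x³ - 30y³ = -4. For fixed y, x³ = 30·y³ − 4, so a solution requires the RHS to be a perfect cube.
Strategy: iterate y from -40 to 40, compute RHS = 30·y³ − 4, and check whether it is a (positive or negative) perfect cube.
Check small values of y:
  y = 0: RHS = -4 is not a perfect cube.
  y = 1: RHS = 26 is not a perfect cube.
  y = -1: RHS = -34 is not a perfect cube.
  y = 2: RHS = 236 is not a perfect cube.
  y = -2: RHS = -244 is not a perfect cube.
  y = 3: RHS = 806 is not a perfect cube.
  y = -3: RHS = -814 is not a perfect cube.
Continuing the search up to |y| = 40 finds no solutions either.
No (x, y) in the scanned range satisfies the equation.

No integer solutions with |y| ≤ 40.


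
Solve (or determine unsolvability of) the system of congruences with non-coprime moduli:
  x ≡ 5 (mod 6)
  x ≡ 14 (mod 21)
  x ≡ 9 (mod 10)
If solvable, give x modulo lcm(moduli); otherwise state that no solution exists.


Moduli 6, 21, 10 are not pairwise coprime, so CRT works modulo lcm(m_i) when all pairwise compatibility conditions hold.
Pairwise compatibility: gcd(m_i, m_j) must divide a_i - a_j for every pair.
Merge one congruence at a time:
  Start: x ≡ 5 (mod 6).
  Combine with x ≡ 14 (mod 21): gcd(6, 21) = 3; 14 - 5 = 9, which IS divisible by 3, so compatible.
    Write x = 5 + 6·t and substitute into x ≡ 14 (mod 21): 6·t ≡ 14 − 5 = 9 (mod 21).
    Divide the congruence (and modulus) by g = 3: 2·t ≡ 3 (mod 7).
    The inverse of 2 mod 7 is 4 (since 2·4 = 8 = 1·7 + 1), so t ≡ 4·3 = 12 ≡ 5 (mod 7).
    Then x = 5 + 6·5 = 35, valid modulo lcm(6, 21) = 42: x ≡ 35 (mod 42).
  Combine with x ≡ 9 (mod 10): gcd(42, 10) = 2; 9 - 35 = -26, which IS divisible by 2, so compatible.
    Write x = 35 + 42·t and substitute into x ≡ 9 (mod 10): 42·t ≡ 9 − 35 = -26 (mod 10).
    Divide the congruence (and modulus) by g = 2: 21·t ≡ -13 (mod 5).
    Reduce coefficients mod 5: 1·t ≡ 2 (mod 5).
    So t ≡ 2 (mod 5).
    Then x = 35 + 42·2 = 119, valid modulo lcm(42, 10) = 210: x ≡ 119 (mod 210).
Verify: 119 mod 6 = 5, 119 mod 21 = 14, 119 mod 10 = 9.

x ≡ 119 (mod 210).


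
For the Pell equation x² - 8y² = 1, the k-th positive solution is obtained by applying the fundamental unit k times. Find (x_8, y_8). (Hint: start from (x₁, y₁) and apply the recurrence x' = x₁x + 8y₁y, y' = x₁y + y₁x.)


Step 1: Find the fundamental solution (x₁, y₁) of x² - 8y² = 1.
  Expand √8 as a continued fraction. a₀ = ⌊√8⌋ = 2; iterate m_{k+1} = d_k·a_k − m_k, d_{k+1} = (8 − m_{k+1}²)/d_k, a_{k+1} = ⌊(a₀ + m_{k+1})/d_{k+1}⌋ (starting m₀ = 0, d₀ = 1), with convergents p_k = a_k·p_{k-1} + p_{k-2}, q_k = a_k·q_{k-1} + q_{k-2} (p₋₁ = 1, q₋₁ = 0):
  k = 0: a₀ = 2; p₀/q₀ = 2/1; p₀² − 8·q₀² = 4 − 8 = -4.
  k = 1: m = 2, d = 4, a = ⌊(2 + 2)/4⌋ = 1; p/q = (1·2 + 1)/(1·1 + 0) = 3/1; p² − 8·q² = 9 − 8 = 1.
  The first convergent with p² − 8·q² = 1 gives the fundamental solution (x₁, y₁) = (3, 1).
Step 2: Apply the recurrence (x_{n+1}, y_{n+1}) = (x₁x_n + 8y₁y_n, x₁y_n + y₁x_n) repeatedly.
  From (x_1, y_1) = (3, 1): x_2 = 3·3 + 8·1·1 = 17; y_2 = 3·1 + 1·3 = 6.
  From (x_2, y_2) = (17, 6): x_3 = 3·17 + 8·1·6 = 99; y_3 = 3·6 + 1·17 = 35.
  From (x_3, y_3) = (99, 35): x_4 = 3·99 + 8·1·35 = 577; y_4 = 3·35 + 1·99 = 204.
  From (x_4, y_4) = (577, 204): x_5 = 3·577 + 8·1·204 = 3363; y_5 = 3·204 + 1·577 = 1189.
  From (x_5, y_5) = (3363, 1189): x_6 = 3·3363 + 8·1·1189 = 19601; y_6 = 3·1189 + 1·3363 = 6930.
  From (x_6, y_6) = (19601, 6930): x_7 = 3·19601 + 8·1·6930 = 114243; y_7 = 3·6930 + 1·19601 = 40391.
  From (x_7, y_7) = (114243, 40391): x_8 = 3·114243 + 8·1·40391 = 665857; y_8 = 3·40391 + 1·114243 = 235416.
Step 3: Verify x_8² - 8·y_8² = 443365544449 - 443365544448 = 1 (should be 1). ✓

(x_1, y_1) = (3, 1); (x_8, y_8) = (665857, 235416).


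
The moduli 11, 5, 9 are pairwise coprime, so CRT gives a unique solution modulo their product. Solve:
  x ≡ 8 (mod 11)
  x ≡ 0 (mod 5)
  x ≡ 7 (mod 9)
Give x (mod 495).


Moduli 11, 5, 9 are pairwise coprime; by CRT there is a unique solution modulo M = 11 · 5 · 9 = 495.
Solve pairwise, accumulating the modulus:
  Start with x ≡ 8 (mod 11).
  Combine with x ≡ 0 (mod 5): since gcd(11, 5) = 1, we get a unique residue mod 55.
    Write x = 8 + 11·t and substitute into x ≡ 0 (mod 5): 11·t ≡ 0 − 8 = -8 (mod 5).
    Reduce coefficients mod 5: 1·t ≡ 2 (mod 5).
    So t ≡ 2 (mod 5).
    Then x = 8 + 11·2 = 30, valid modulo lcm(11, 5) = 55: x ≡ 30 (mod 55).
  Combine with x ≡ 7 (mod 9): since gcd(55, 9) = 1, we get a unique residue mod 495.
    Write x = 30 + 55·t and substitute into x ≡ 7 (mod 9): 55·t ≡ 7 − 30 = -23 (mod 9).
    Reduce coefficients mod 9: 1·t ≡ 4 (mod 9).
    So t ≡ 4 (mod 9).
    Then x = 30 + 55·4 = 250, valid modulo lcm(55, 9) = 495: x ≡ 250 (mod 495).
Verify: 250 mod 11 = 8 ✓, 250 mod 5 = 0 ✓, 250 mod 9 = 7 ✓.

x ≡ 250 (mod 495).


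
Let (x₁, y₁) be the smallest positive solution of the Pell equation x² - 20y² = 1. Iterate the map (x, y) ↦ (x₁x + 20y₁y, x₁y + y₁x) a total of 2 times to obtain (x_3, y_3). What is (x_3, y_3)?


Step 1: Find the fundamental solution (x₁, y₁) of x² - 20y² = 1.
  Expand √20 as a continued fraction. a₀ = ⌊√20⌋ = 4; iterate m_{k+1} = d_k·a_k − m_k, d_{k+1} = (20 − m_{k+1}²)/d_k, a_{k+1} = ⌊(a₀ + m_{k+1})/d_{k+1}⌋ (starting m₀ = 0, d₀ = 1), with convergents p_k = a_k·p_{k-1} + p_{k-2}, q_k = a_k·q_{k-1} + q_{k-2} (p₋₁ = 1, q₋₁ = 0):
  k = 0: a₀ = 4; p₀/q₀ = 4/1; p₀² − 20·q₀² = 16 − 20 = -4.
  k = 1: m = 4, d = 4, a = ⌊(4 + 4)/4⌋ = 2; p/q = (2·4 + 1)/(2·1 + 0) = 9/2; p² − 20·q² = 81 − 80 = 1.
  The first convergent with p² − 20·q² = 1 gives the fundamental solution (x₁, y₁) = (9, 2).
Step 2: Apply the recurrence (x_{n+1}, y_{n+1}) = (x₁x_n + 20y₁y_n, x₁y_n + y₁x_n) repeatedly.
  From (x_1, y_1) = (9, 2): x_2 = 9·9 + 20·2·2 = 161; y_2 = 9·2 + 2·9 = 36.
  From (x_2, y_2) = (161, 36): x_3 = 9·161 + 20·2·36 = 2889; y_3 = 9·36 + 2·161 = 646.
Step 3: Verify x_3² - 20·y_3² = 8346321 - 8346320 = 1 (should be 1). ✓

(x_1, y_1) = (9, 2); (x_3, y_3) = (2889, 646).


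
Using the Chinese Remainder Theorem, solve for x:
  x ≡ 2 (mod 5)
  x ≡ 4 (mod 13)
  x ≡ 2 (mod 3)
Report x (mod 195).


Moduli 5, 13, 3 are pairwise coprime; by CRT there is a unique solution modulo M = 5 · 13 · 3 = 195.
Solve pairwise, accumulating the modulus:
  Start with x ≡ 2 (mod 5).
  Combine with x ≡ 4 (mod 13): since gcd(5, 13) = 1, we get a unique residue mod 65.
    Write x = 2 + 5·t and substitute into x ≡ 4 (mod 13): 5·t ≡ 4 − 2 = 2 (mod 13).
    The inverse of 5 mod 13 is 8 (since 5·8 = 40 = 3·13 + 1), so t ≡ 8·2 = 16 ≡ 3 (mod 13).
    Then x = 2 + 5·3 = 17, valid modulo lcm(5, 13) = 65: x ≡ 17 (mod 65).
  Combine with x ≡ 2 (mod 3): since gcd(65, 3) = 1, we get a unique residue mod 195.
    Write x = 17 + 65·t and substitute into x ≡ 2 (mod 3): 65·t ≡ 2 − 17 = -15 (mod 3).
    Reduce coefficients mod 3: 2·t ≡ 0 (mod 3).
    The inverse of 2 mod 3 is 2 (since 2·2 = 4 = 1·3 + 1), so t ≡ 2·0 = 0 ≡ 0 (mod 3).
    Then x = 17 + 65·0 = 17, valid modulo lcm(65, 3) = 195: x ≡ 17 (mod 195).
Verify: 17 mod 5 = 2 ✓, 17 mod 13 = 4 ✓, 17 mod 3 = 2 ✓.

x ≡ 17 (mod 195).


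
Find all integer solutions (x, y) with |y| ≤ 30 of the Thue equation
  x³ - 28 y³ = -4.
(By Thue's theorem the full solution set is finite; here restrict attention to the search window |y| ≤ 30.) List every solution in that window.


The equation is x³ - 28y³ = -4. For fixed y, x³ = 28·y³ − 4, so a solution requires the RHS to be a perfect cube.
Strategy: iterate y from -30 to 30, compute RHS = 28·y³ − 4, and check whether it is a (positive or negative) perfect cube.
Check small values of y:
  y = 0: RHS = -4 is not a perfect cube.
  y = 1: RHS = 24 is not a perfect cube.
  y = -1: RHS = -32 is not a perfect cube.
  y = 2: RHS = 220 is not a perfect cube.
  y = -2: RHS = -228 is not a perfect cube.
  y = 3: RHS = 752 is not a perfect cube.
  y = -3: RHS = -760 is not a perfect cube.
Continuing the search up to |y| = 30 finds no solutions either.
No (x, y) in the scanned range satisfies the equation.

No integer solutions with |y| ≤ 30.


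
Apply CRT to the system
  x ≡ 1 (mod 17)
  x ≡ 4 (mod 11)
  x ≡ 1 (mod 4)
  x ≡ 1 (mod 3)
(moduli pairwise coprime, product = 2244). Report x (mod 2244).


Product of moduli M = 17 · 11 · 4 · 3 = 2244.
Merge one congruence at a time:
  Start: x ≡ 1 (mod 17).
  Combine with x ≡ 4 (mod 11); new modulus lcm = 187.
    Write x = 1 + 17·t and substitute into x ≡ 4 (mod 11): 17·t ≡ 4 − 1 = 3 (mod 11).
    Reduce coefficients mod 11: 6·t ≡ 3 (mod 11).
    The inverse of 6 mod 11 is 2 (since 6·2 = 12 = 1·11 + 1), so t ≡ 2·3 = 6 ≡ 6 (mod 11).
    Then x = 1 + 17·6 = 103, valid modulo lcm(17, 11) = 187: x ≡ 103 (mod 187).
  Combine with x ≡ 1 (mod 4); new modulus lcm = 748.
    Write x = 103 + 187·t and substitute into x ≡ 1 (mod 4): 187·t ≡ 1 − 103 = -102 (mod 4).
    Reduce coefficients mod 4: 3·t ≡ 2 (mod 4).
    The inverse of 3 mod 4 is 3 (since 3·3 = 9 = 2·4 + 1), so t ≡ 3·2 = 6 ≡ 2 (mod 4).
    Then x = 103 + 187·2 = 477, valid modulo lcm(187, 4) = 748: x ≡ 477 (mod 748).
  Combine with x ≡ 1 (mod 3); new modulus lcm = 2244.
    Write x = 477 + 748·t and substitute into x ≡ 1 (mod 3): 748·t ≡ 1 − 477 = -476 (mod 3).
    Reduce coefficients mod 3: 1·t ≡ 1 (mod 3).
    So t ≡ 1 (mod 3).
    Then x = 477 + 748·1 = 1225, valid modulo lcm(748, 3) = 2244: x ≡ 1225 (mod 2244).
Verify against each original: 1225 mod 17 = 1, 1225 mod 11 = 4, 1225 mod 4 = 1, 1225 mod 3 = 1.

x ≡ 1225 (mod 2244).


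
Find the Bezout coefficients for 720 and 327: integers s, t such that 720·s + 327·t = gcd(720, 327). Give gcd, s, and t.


Euclidean algorithm on (720, 327) — divide until remainder is 0:
  720 = 2 · 327 + 66
  327 = 4 · 66 + 63
  66 = 1 · 63 + 3
  63 = 21 · 3 + 0
gcd(720, 327) = 3.
Track Bezout coefficients alongside the remainders: start with r₀ = 720 = a·1 + b·0 (s = 1, t = 0) and r₁ = 327 = a·0 + b·1 (s = 0, t = 1); each new remainder r_{k+1} = r_{k-1} − q_k·r_k inherits s_{k+1} = s_{k-1} − q_k·s_k, t_{k+1} = t_{k-1} − q_k·t_k, so r_k = a·s_k + b·t_k at every step:
  q = 2: r = 66, s = 1 − 2·0 = 1, t = 0 − 2·1 = -2  (check: 720·1 + 327·(-2) = 66)
  q = 4: r = 63, s = 0 − 4·1 = -4, t = 1 − 4·(-2) = 9  (check: 720·(-4) + 327·9 = 63)
  q = 1: r = 3, s = 1 − 1·(-4) = 5, t = -2 − 1·9 = -11  (check: 720·5 + 327·(-11) = 3)
The row with r = 3 (the gcd) gives the Bezout coefficients s = 5, t = -11.
Result: 720 · (5) + 327 · (-11) = 3.

gcd(720, 327) = 3; s = 5, t = -11 (check: 720·5 + 327·(-11) = 3).


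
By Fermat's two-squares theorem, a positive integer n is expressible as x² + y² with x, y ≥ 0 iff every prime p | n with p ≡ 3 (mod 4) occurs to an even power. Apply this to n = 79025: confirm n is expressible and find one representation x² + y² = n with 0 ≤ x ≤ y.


Step 1: Factor n = 79025 = 5^2 · 29 · 109.
Step 2: Check the mod-4 condition on each prime factor: 5 ≡ 1 (mod 4), exponent 2; 29 ≡ 1 (mod 4), exponent 1; 109 ≡ 1 (mod 4), exponent 1.
All primes ≡ 3 (mod 4) appear to even exponent (or don't appear), so by the two-squares theorem n IS expressible as a sum of two squares.
Step 3: Build a representation. Group n = k² · m with k = 5 and m = 29 · 109 = 3161 (a product of primes ≡ 1 (mod 4)); a representation of m scales to one of n via (k·x)² + (k·y)² = k²(x² + y²). Each prime p ≡ 1 (mod 4) is itself a sum of two squares; find a² by testing p − a² for a perfect square:
  29: 29 − 1² = 28, 29 − 2² = 25 = 5² ⇒ 29 = 2² + 5².
  109: 109 − 1² = 108, 109 − 2² = 105, 109 − 3² = 100 = 10² ⇒ 109 = 3² + 10².
  Combine using the Brahmagupta–Fibonacci identity (a² + b²)(c² + d²) = (ac − bd)² + (ad + bc)² = (ac + bd)² + (ad − bc)²:
  29 · 109 = 3161: from (2² + 5²)(3² + 10²), take (2·3 − 5·10, 2·10 + 5·3) = (6 − 50, 20 + 15) = (-44, 35); dropping signs (only squares matter) gives (44, 35); check 44² + 35² = 1936 + 1225 = 3161 ✓.
  Scale by k = 5: (5·44, 5·35) = (220, 175).
Step 4: Order so x ≤ y and verify: 175² + 220² = 30625 + 48400 = 79025 = n. ✓

n = 79025 = 175² + 220² (one valid representation with x ≤ y).


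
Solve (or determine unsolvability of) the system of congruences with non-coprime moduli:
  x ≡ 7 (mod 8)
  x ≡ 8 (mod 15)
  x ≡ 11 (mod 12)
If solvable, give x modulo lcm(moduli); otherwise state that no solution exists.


Moduli 8, 15, 12 are not pairwise coprime, so CRT works modulo lcm(m_i) when all pairwise compatibility conditions hold.
Pairwise compatibility: gcd(m_i, m_j) must divide a_i - a_j for every pair.
Merge one congruence at a time:
  Start: x ≡ 7 (mod 8).
  Combine with x ≡ 8 (mod 15): gcd(8, 15) = 1; 8 - 7 = 1, which IS divisible by 1, so compatible.
    Write x = 7 + 8·t and substitute into x ≡ 8 (mod 15): 8·t ≡ 8 − 7 = 1 (mod 15).
    The inverse of 8 mod 15 is 2 (since 8·2 = 16 = 1·15 + 1), so t ≡ 2·1 = 2 ≡ 2 (mod 15).
    Then x = 7 + 8·2 = 23, valid modulo lcm(8, 15) = 120: x ≡ 23 (mod 120).
  Combine with x ≡ 11 (mod 12): gcd(120, 12) = 12; 11 - 23 = -12, which IS divisible by 12, so compatible.
    Write x = 23 + 120·t and substitute into x ≡ 11 (mod 12): 120·t ≡ 11 − 23 = -12 (mod 12).
    Divide the congruence (and modulus) by g = 12: 10·t ≡ -1 (mod 1).
    Modulo 1 every t works; take t = 0.
    Then x = 23 + 120·0 = 23, valid modulo lcm(120, 12) = 120: x ≡ 23 (mod 120).
Verify: 23 mod 8 = 7, 23 mod 15 = 8, 23 mod 12 = 11.

x ≡ 23 (mod 120).


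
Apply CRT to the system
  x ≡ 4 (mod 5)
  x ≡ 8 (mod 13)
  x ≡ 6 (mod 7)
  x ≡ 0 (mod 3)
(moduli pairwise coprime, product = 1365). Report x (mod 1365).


Product of moduli M = 5 · 13 · 7 · 3 = 1365.
Merge one congruence at a time:
  Start: x ≡ 4 (mod 5).
  Combine with x ≡ 8 (mod 13); new modulus lcm = 65.
    Write x = 4 + 5·t and substitute into x ≡ 8 (mod 13): 5·t ≡ 8 − 4 = 4 (mod 13).
    The inverse of 5 mod 13 is 8 (since 5·8 = 40 = 3·13 + 1), so t ≡ 8·4 = 32 ≡ 6 (mod 13).
    Then x = 4 + 5·6 = 34, valid modulo lcm(5, 13) = 65: x ≡ 34 (mod 65).
  Combine with x ≡ 6 (mod 7); new modulus lcm = 455.
    Write x = 34 + 65·t and substitute into x ≡ 6 (mod 7): 65·t ≡ 6 − 34 = -28 (mod 7).
    Reduce coefficients mod 7: 2·t ≡ 0 (mod 7).
    The inverse of 2 mod 7 is 4 (since 2·4 = 8 = 1·7 + 1), so t ≡ 4·0 = 0 ≡ 0 (mod 7).
    Then x = 34 + 65·0 = 34, valid modulo lcm(65, 7) = 455: x ≡ 34 (mod 455).
  Combine with x ≡ 0 (mod 3); new modulus lcm = 1365.
    Write x = 34 + 455·t and substitute into x ≡ 0 (mod 3): 455·t ≡ 0 − 34 = -34 (mod 3).
    Reduce coefficients mod 3: 2·t ≡ 2 (mod 3).
    The inverse of 2 mod 3 is 2 (since 2·2 = 4 = 1·3 + 1), so t ≡ 2·2 = 4 ≡ 1 (mod 3).
    Then x = 34 + 455·1 = 489, valid modulo lcm(455, 3) = 1365: x ≡ 489 (mod 1365).
Verify against each original: 489 mod 5 = 4, 489 mod 13 = 8, 489 mod 7 = 6, 489 mod 3 = 0.

x ≡ 489 (mod 1365).


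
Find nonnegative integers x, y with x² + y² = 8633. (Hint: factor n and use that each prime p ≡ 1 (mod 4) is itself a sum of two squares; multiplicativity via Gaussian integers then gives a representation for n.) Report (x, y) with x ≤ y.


Step 1: Factor n = 8633 = 89 · 97.
Step 2: Check the mod-4 condition on each prime factor: 89 ≡ 1 (mod 4), exponent 1; 97 ≡ 1 (mod 4), exponent 1.
All primes ≡ 3 (mod 4) appear to even exponent (or don't appear), so by the two-squares theorem n IS expressible as a sum of two squares.
Step 3: Build a representation. Here n = 89 · 97 is a product of primes ≡ 1 (mod 4). Each prime p ≡ 1 (mod 4) is itself a sum of two squares; find a² by testing p − a² for a perfect square:
  89: 89 − 1² = 88, 89 − 2² = 85, 89 − 3² = 80, 89 − 4² = 73, 89 − 5² = 64 = 8² ⇒ 89 = 5² + 8².
  97: 97 − 1² = 96, 97 − 2² = 93, 97 − 3² = 88, 97 − 4² = 81 = 9² ⇒ 97 = 4² + 9².
  Combine using the Brahmagupta–Fibonacci identity (a² + b²)(c² + d²) = (ac − bd)² + (ad + bc)² = (ac + bd)² + (ad − bc)²:
  89 · 97 = 8633: from (5² + 8²)(4² + 9²), take (5·4 − 8·9, 5·9 + 8·4) = (20 − 72, 45 + 32) = (-52, 77); dropping signs (only squares matter) gives (52, 77); check 52² + 77² = 2704 + 5929 = 8633 ✓.
Step 4: Order so x ≤ y and verify: 52² + 77² = 2704 + 5929 = 8633 = n. ✓

n = 8633 = 52² + 77² (one valid representation with x ≤ y).


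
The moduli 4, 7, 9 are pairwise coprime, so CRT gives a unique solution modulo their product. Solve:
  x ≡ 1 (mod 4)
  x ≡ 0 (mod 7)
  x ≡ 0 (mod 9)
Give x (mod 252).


Moduli 4, 7, 9 are pairwise coprime; by CRT there is a unique solution modulo M = 4 · 7 · 9 = 252.
Solve pairwise, accumulating the modulus:
  Start with x ≡ 1 (mod 4).
  Combine with x ≡ 0 (mod 7): since gcd(4, 7) = 1, we get a unique residue mod 28.
    Write x = 1 + 4·t and substitute into x ≡ 0 (mod 7): 4·t ≡ 0 − 1 = -1 (mod 7).
    Reduce coefficients mod 7: 4·t ≡ 6 (mod 7).
    The inverse of 4 mod 7 is 2 (since 4·2 = 8 = 1·7 + 1), so t ≡ 2·6 = 12 ≡ 5 (mod 7).
    Then x = 1 + 4·5 = 21, valid modulo lcm(4, 7) = 28: x ≡ 21 (mod 28).
  Combine with x ≡ 0 (mod 9): since gcd(28, 9) = 1, we get a unique residue mod 252.
    Write x = 21 + 28·t and substitute into x ≡ 0 (mod 9): 28·t ≡ 0 − 21 = -21 (mod 9).
    Reduce coefficients mod 9: 1·t ≡ 6 (mod 9).
    So t ≡ 6 (mod 9).
    Then x = 21 + 28·6 = 189, valid modulo lcm(28, 9) = 252: x ≡ 189 (mod 252).
Verify: 189 mod 4 = 1 ✓, 189 mod 7 = 0 ✓, 189 mod 9 = 0 ✓.

x ≡ 189 (mod 252).


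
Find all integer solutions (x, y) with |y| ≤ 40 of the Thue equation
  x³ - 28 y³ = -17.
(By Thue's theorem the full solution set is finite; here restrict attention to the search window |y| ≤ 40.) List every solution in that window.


The equation is x³ - 28y³ = -17. For fixed y, x³ = 28·y³ − 17, so a solution requires the RHS to be a perfect cube.
Strategy: iterate y from -40 to 40, compute RHS = 28·y³ − 17, and check whether it is a (positive or negative) perfect cube.
Check small values of y:
  y = 0: RHS = -17 is not a perfect cube.
  y = 1: RHS = 11 is not a perfect cube.
  y = -1: RHS = -45 is not a perfect cube.
  y = 2: RHS = 207 is not a perfect cube.
  y = -2: RHS = -241 is not a perfect cube.
  y = 3: RHS = 739 is not a perfect cube.
  y = -3: RHS = -773 is not a perfect cube.
Continuing the search up to |y| = 40 finds no solutions either.
No (x, y) in the scanned range satisfies the equation.

No integer solutions with |y| ≤ 40.


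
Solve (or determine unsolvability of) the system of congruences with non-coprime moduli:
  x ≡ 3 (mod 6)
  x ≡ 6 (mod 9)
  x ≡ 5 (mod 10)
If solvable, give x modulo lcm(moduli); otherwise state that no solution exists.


Moduli 6, 9, 10 are not pairwise coprime, so CRT works modulo lcm(m_i) when all pairwise compatibility conditions hold.
Pairwise compatibility: gcd(m_i, m_j) must divide a_i - a_j for every pair.
Merge one congruence at a time:
  Start: x ≡ 3 (mod 6).
  Combine with x ≡ 6 (mod 9): gcd(6, 9) = 3; 6 - 3 = 3, which IS divisible by 3, so compatible.
    Write x = 3 + 6·t and substitute into x ≡ 6 (mod 9): 6·t ≡ 6 − 3 = 3 (mod 9).
    Divide the congruence (and modulus) by g = 3: 2·t ≡ 1 (mod 3).
    The inverse of 2 mod 3 is 2 (since 2·2 = 4 = 1·3 + 1), so t ≡ 2·1 = 2 ≡ 2 (mod 3).
    Then x = 3 + 6·2 = 15, valid modulo lcm(6, 9) = 18: x ≡ 15 (mod 18).
  Combine with x ≡ 5 (mod 10): gcd(18, 10) = 2; 5 - 15 = -10, which IS divisible by 2, so compatible.
    Write x = 15 + 18·t and substitute into x ≡ 5 (mod 10): 18·t ≡ 5 − 15 = -10 (mod 10).
    Divide the congruence (and modulus) by g = 2: 9·t ≡ -5 (mod 5).
    Reduce coefficients mod 5: 4·t ≡ 0 (mod 5).
    The inverse of 4 mod 5 is 4 (since 4·4 = 16 = 3·5 + 1), so t ≡ 4·0 = 0 ≡ 0 (mod 5).
    Then x = 15 + 18·0 = 15, valid modulo lcm(18, 10) = 90: x ≡ 15 (mod 90).
Verify: 15 mod 6 = 3, 15 mod 9 = 6, 15 mod 10 = 5.

x ≡ 15 (mod 90).


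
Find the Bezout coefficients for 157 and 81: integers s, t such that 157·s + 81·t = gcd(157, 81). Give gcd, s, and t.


Euclidean algorithm on (157, 81) — divide until remainder is 0:
  157 = 1 · 81 + 76
  81 = 1 · 76 + 5
  76 = 15 · 5 + 1
  5 = 5 · 1 + 0
gcd(157, 81) = 1.
Track Bezout coefficients alongside the remainders: start with r₀ = 157 = a·1 + b·0 (s = 1, t = 0) and r₁ = 81 = a·0 + b·1 (s = 0, t = 1); each new remainder r_{k+1} = r_{k-1} − q_k·r_k inherits s_{k+1} = s_{k-1} − q_k·s_k, t_{k+1} = t_{k-1} − q_k·t_k, so r_k = a·s_k + b·t_k at every step:
  q = 1: r = 76, s = 1 − 1·0 = 1, t = 0 − 1·1 = -1  (check: 157·1 + 81·(-1) = 76)
  q = 1: r = 5, s = 0 − 1·1 = -1, t = 1 − 1·(-1) = 2  (check: 157·(-1) + 81·2 = 5)
  q = 15: r = 1, s = 1 − 15·(-1) = 16, t = -1 − 15·2 = -31  (check: 157·16 + 81·(-31) = 1)
The row with r = 1 (the gcd) gives the Bezout coefficients s = 16, t = -31.
Result: 157 · (16) + 81 · (-31) = 1.

gcd(157, 81) = 1; s = 16, t = -31 (check: 157·16 + 81·(-31) = 1).


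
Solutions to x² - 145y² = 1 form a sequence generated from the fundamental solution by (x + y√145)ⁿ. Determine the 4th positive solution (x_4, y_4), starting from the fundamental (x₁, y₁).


Step 1: Find the fundamental solution (x₁, y₁) of x² - 145y² = 1.
  Expand √145 as a continued fraction. a₀ = ⌊√145⌋ = 12; iterate m_{k+1} = d_k·a_k − m_k, d_{k+1} = (145 − m_{k+1}²)/d_k, a_{k+1} = ⌊(a₀ + m_{k+1})/d_{k+1}⌋ (starting m₀ = 0, d₀ = 1), with convergents p_k = a_k·p_{k-1} + p_{k-2}, q_k = a_k·q_{k-1} + q_{k-2} (p₋₁ = 1, q₋₁ = 0):
  k = 0: a₀ = 12; p₀/q₀ = 12/1; p₀² − 145·q₀² = 144 − 145 = -1.
  k = 1: m = 12, d = 1, a = ⌊(12 + 12)/1⌋ = 24; p/q = (24·12 + 1)/(24·1 + 0) = 289/24; p² − 145·q² = 83521 − 83520 = 1.
  The first convergent with p² − 145·q² = 1 gives the fundamental solution (x₁, y₁) = (289, 24).
Step 2: Apply the recurrence (x_{n+1}, y_{n+1}) = (x₁x_n + 145y₁y_n, x₁y_n + y₁x_n) repeatedly.
  From (x_1, y_1) = (289, 24): x_2 = 289·289 + 145·24·24 = 167041; y_2 = 289·24 + 24·289 = 13872.
  From (x_2, y_2) = (167041, 13872): x_3 = 289·167041 + 145·24·13872 = 96549409; y_3 = 289·13872 + 24·167041 = 8017992.
  From (x_3, y_3) = (96549409, 8017992): x_4 = 289·96549409 + 145·24·8017992 = 55805391361; y_4 = 289·8017992 + 24·96549409 = 4634385504.
Step 3: Verify x_4² - 145·y_4² = 3114241704954373432321 - 3114241704954373432320 = 1 (should be 1). ✓

(x_1, y_1) = (289, 24); (x_4, y_4) = (55805391361, 4634385504).
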